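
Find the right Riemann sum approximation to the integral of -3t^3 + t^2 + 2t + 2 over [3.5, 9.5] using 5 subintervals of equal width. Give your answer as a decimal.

-7129.65

Δt = (9.5 − 3.5)/5 = 1.2.
Right endpoints: 4.7, 5.9, 7.1, 8.3, 9.5.
f(4.7) = -277.979, f(5.9) = -567.527, f(7.1) = -1007.123, f(8.3) = -1627.871, f(9.5) = -2460.875.
Sum = Δt · [f(4.7) + f(5.9) + f(7.1) + f(8.3) + f(9.5)].
Sum = -7129.65.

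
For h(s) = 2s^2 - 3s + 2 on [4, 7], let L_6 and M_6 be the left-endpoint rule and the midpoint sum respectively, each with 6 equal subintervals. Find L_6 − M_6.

L_6 = 128.5.
M_6 = 142.375.
L_6 − M_6 = -13.875.

-13.875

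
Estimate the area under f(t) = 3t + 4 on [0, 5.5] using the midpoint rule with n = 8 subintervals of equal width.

Δt = (5.5 − 0)/8 = 0.6875.
Midpoints: 0.34375, 1.03125, 1.71875, 2.40625, 3.09375, 3.78125, 4.46875, 5.15625.
f(0.34375) = 5.03125, f(1.03125) = 7.09375, f(1.71875) = 9.15625, f(2.40625) = 11.21875, f(3.09375) = 13.28125, f(3.78125) = 15.34375, f(4.46875) = 17.40625, f(5.15625) = 19.46875.
Sum = Δt · [f(0.34375) + f(1.03125) + f(1.71875) + ...].
Sum = 67.375.

67.375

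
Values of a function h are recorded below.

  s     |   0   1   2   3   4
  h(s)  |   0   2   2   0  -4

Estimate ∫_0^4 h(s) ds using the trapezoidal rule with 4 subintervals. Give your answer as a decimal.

Δs = 1.
T_4 = (1/2)·[0 + 2·2 + 2·2 + 2·0 + (-4)] = 2.

2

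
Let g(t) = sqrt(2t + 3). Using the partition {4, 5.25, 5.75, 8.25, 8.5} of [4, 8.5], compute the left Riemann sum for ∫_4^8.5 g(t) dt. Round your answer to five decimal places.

Subinterval widths: 1.25, 0.5, 2.5, 0.25.
Left endpoints: 4, 5.25, 5.75, 8.25.
g(4) ≈ 3.31662, g(5.25) ≈ 3.67423, g(5.75) ≈ 3.80789, g(8.25) ≈ 4.41588.
Sum = Σ Δt_i · g(t_i).
Sum ≈ 16.60658.

16.60658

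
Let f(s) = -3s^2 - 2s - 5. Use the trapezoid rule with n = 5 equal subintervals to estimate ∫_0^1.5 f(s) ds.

-13.1925

Δs = (1.5 − 0)/5 = 0.3.
f(0) = -5, f(0.3) = -5.87, f(0.6) = -7.28, f(0.9) = -9.23, f(1.2) = -11.72, f(1.5) = -14.75.
T_5 = (Δs/2)·[f(s_0) + 2f(s_1) + ... + 2f(s_{4}) + f(s_5)].
Sum = -13.1925.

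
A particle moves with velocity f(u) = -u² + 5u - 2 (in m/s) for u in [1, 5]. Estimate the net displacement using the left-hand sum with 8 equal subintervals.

Δu = (5 − 1)/8 = 0.5.
Left endpoints: 1, 1.5, 2, 2.5, 3, 3.5, 4, 4.5.
f(1) = 2, f(1.5) = 3.25, f(2) = 4, f(2.5) = 4.25, f(3) = 4, f(3.5) = 3.25, f(4) = 2, f(4.5) = 0.25.
Sum = Δu · [f(1) + f(1.5) + f(2) + ...].
Sum = 11.5.

11.5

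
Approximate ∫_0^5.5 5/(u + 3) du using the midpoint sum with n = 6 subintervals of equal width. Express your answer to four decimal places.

Δu = (5.5 − 0)/6 = 11/12.
Midpoints: 11/24, 1.375, 55/24, 77/24, 4.125, 121/24.
f(11/24) = 120/83, f(1.375) = 8/7, f(55/24) = 120/127, f(77/24) = 120/149, f(4.125) = 40/57, f(121/24) = 120/193.
Sum = Δu · [f(11/24) + f(1.375) + f(55/24) + ...].
Sum ≈ 5.1905.

5.1905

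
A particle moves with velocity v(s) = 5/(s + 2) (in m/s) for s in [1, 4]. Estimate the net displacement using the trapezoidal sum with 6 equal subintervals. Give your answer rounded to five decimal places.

3.47439

Δs = (4 − 1)/6 = 0.5.
v(1) = 5/3, v(1.5) = 10/7, v(2) = 1.25, v(2.5) = 10/9, v(3) = 1, v(3.5) = 10/11, v(4) = 5/6.
T_6 = (Δs/2)·[v(s_0) + 2v(s_1) + ... + 2v(s_{5}) + v(s_6)].
Sum ≈ 3.47439.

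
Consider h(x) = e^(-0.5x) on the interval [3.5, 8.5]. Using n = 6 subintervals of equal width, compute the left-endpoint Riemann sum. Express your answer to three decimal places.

Δx = (8.5 − 3.5)/6 = 5/6.
Left endpoints: 3.5, 13/3, 31/6, 6, 41/6, 23/3.
h(3.5) ≈ 0.174, h(13/3) ≈ 0.115, h(31/6) ≈ 0.076, h(6) ≈ 0.050, h(41/6) ≈ 0.033, h(23/3) ≈ 0.022.
Sum = Δx · [h(3.5) + h(13/3) + h(31/6) + ...].
Sum ≈ 0.390.

0.390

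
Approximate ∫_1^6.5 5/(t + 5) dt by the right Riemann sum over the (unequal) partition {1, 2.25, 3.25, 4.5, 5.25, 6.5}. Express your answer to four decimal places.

Subinterval widths: 1.25, 1, 1.25, 0.75, 1.25.
Right endpoints: 2.25, 3.25, 4.5, 5.25, 6.5.
f(2.25) = 20/29, f(3.25) = 20/33, f(4.5) = 10/19, f(5.25) = 20/41, f(6.5) = 10/23.
Sum = Σ Δt_i · f(t_i).
Sum ≈ 3.0354.

3.0354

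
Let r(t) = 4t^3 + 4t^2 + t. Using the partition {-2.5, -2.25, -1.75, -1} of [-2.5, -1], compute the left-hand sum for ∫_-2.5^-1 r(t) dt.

-31.984375

Subinterval widths: 0.25, 0.5, 0.75.
Left endpoints: -2.5, -2.25, -1.75.
r(-2.5) = -40, r(-2.25) = -27.5625, r(-1.75) = -10.9375.
Sum = Σ Δt_i · r(t_i).
Sum = -31.984375.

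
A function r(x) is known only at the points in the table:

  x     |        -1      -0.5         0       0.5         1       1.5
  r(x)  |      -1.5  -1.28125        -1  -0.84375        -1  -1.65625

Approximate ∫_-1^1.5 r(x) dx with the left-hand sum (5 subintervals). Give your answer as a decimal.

-2.8125

Δx = 0.5.
Sum = 0.5·[(-1.5) + (-1.28125) + (-1) + (-0.84375) + (-1)] = -2.8125.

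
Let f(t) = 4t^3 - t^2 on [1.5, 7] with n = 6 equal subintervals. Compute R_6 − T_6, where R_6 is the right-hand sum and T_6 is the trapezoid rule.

R_6 ≈ 2922.46064815.
T_6 ≈ 2321.24189815.
R_6 − T_6 = 601.21875.

601.21875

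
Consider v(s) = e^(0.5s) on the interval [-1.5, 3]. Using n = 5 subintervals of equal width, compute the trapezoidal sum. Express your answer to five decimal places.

8.15351

Δs = (3 − (-1.5))/5 = 0.9.
v(-1.5) ≈ 0.47237, v(-0.6) ≈ 0.74082, v(0.3) ≈ 1.16183, v(1.2) ≈ 1.82212, v(2.1) ≈ 2.85765, v(3) ≈ 4.48169.
T_5 = (Δs/2)·[v(s_0) + 2v(s_1) + ... + 2v(s_{4}) + v(s_5)].
Sum ≈ 8.15351.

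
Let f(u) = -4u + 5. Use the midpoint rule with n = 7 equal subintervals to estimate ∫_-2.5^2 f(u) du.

Δu = (2 − (-2.5))/7 = 9/14.
Midpoints: -61/28, -43/28, -25/28, -0.25, 11/28, 29/28, 47/28.
f(-61/28) = 96/7, f(-43/28) = 78/7, f(-25/28) = 60/7, f(-0.25) = 6, f(11/28) = 24/7, f(29/28) = 6/7, f(47/28) = -12/7.
Sum = Δu · [f(-61/28) + f(-43/28) + f(-25/28) + ...].
Sum = 27.

27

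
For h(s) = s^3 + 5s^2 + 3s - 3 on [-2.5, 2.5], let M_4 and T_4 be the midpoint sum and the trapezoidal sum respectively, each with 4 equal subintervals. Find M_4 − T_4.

M_4 = 33.828125.
T_4 = 43.59375.
M_4 − T_4 = -9.765625.

-9.765625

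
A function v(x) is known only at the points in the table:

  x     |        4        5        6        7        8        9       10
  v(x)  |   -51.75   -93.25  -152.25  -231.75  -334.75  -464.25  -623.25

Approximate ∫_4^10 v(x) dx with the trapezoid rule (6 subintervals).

-1613.75

Δx = 1.
T_6 = (1/2)·[(-51.75) + 2·(-93.25) + 2·(-152.25) + 2·(-231.75) + 2·(-334.75) + 2·(-464.25) + (-623.25)] = -1613.75.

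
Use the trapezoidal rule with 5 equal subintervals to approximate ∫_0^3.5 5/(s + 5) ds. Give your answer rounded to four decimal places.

Δs = (3.5 − 0)/5 = 0.7.
f(0) = 1, f(0.7) = 50/57, f(1.4) = 0.78125, f(2.1) = 50/71, f(2.8) = 25/39, f(3.5) = 10/17.
T_5 = (Δs/2)·[f(s_0) + 2f(s_1) + ... + 2f(s_{4}) + f(s_5)].
Sum ≈ 2.6585.

2.6585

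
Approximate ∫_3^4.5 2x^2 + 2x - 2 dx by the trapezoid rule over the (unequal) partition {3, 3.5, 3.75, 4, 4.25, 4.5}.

51.0625

Subinterval widths: 0.5, 0.25, 0.25, 0.25, 0.25.
f(3) = 22, f(3.5) = 29.5, f(3.75) = 33.625, f(4) = 38, f(4.25) = 42.625, f(4.5) = 47.5.
On each subinterval the trapezoid contributes (Δx_i/2)·[f(x_{i-1}) + f(x_i)].
Sum = 51.0625.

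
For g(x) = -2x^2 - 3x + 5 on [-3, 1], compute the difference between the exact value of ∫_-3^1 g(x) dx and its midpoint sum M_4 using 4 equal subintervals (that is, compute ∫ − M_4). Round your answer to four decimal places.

Exact integral: ∫_-3^1 g(x) dx ≈ 13.333333.
M_4 = 14.
Error ≈ 13.333333 − 14 ≈ -0.6667.

-0.6667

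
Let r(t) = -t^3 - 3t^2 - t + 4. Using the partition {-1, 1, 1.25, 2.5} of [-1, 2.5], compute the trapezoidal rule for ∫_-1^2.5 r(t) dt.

-21.58984375

Subinterval widths: 2, 0.25, 1.25.
r(-1) = 3, r(1) = -1, r(1.25) = -3.890625, r(2.5) = -32.875.
On each subinterval the trapezoid contributes (Δt_i/2)·[r(t_{i-1}) + r(t_i)].
Sum = -21.58984375.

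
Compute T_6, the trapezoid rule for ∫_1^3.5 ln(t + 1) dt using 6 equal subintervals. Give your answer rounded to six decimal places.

2.878045

Δt = (3.5 − 1)/6 = 5/12.
f(1) ≈ 0.693147, f(17/12) ≈ 0.882389, f(11/6) ≈ 1.041454, f(2.25) ≈ 1.178655, f(8/3) ≈ 1.299283, f(37/12) ≈ 1.406914, f(3.5) ≈ 1.504077.
T_6 = (Δt/2)·[f(t_0) + 2f(t_1) + ... + 2f(t_{5}) + f(t_6)].
Sum ≈ 2.878045.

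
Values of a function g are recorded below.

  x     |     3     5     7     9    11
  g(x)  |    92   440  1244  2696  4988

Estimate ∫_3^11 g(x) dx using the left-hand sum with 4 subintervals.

8944

Δx = 2.
Sum = 2·[92 + 440 + 1244 + 2696] = 8944.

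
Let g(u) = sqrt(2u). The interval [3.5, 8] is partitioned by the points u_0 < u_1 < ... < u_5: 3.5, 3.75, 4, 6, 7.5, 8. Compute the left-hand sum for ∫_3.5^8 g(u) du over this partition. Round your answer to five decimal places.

14.13559

Subinterval widths: 0.25, 0.25, 2, 1.5, 0.5.
Left endpoints: 3.5, 3.75, 4, 6, 7.5.
g(3.5) ≈ 2.64575, g(3.75) ≈ 2.73861, g(4) ≈ 2.82843, g(6) ≈ 3.46410, g(7.5) ≈ 3.87298.
Sum = Σ Δu_i · g(u_i).
Sum ≈ 14.13559.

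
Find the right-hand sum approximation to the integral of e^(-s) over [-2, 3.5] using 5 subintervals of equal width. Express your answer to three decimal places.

4.039

Δs = (3.5 − (-2))/5 = 1.1.
Right endpoints: -0.9, 0.2, 1.3, 2.4, 3.5.
f(-0.9) ≈ 2.460, f(0.2) ≈ 0.819, f(1.3) ≈ 0.273, f(2.4) ≈ 0.091, f(3.5) ≈ 0.030.
Sum = Δs · [f(-0.9) + f(0.2) + f(1.3) + f(2.4) + f(3.5)].
Sum ≈ 4.039.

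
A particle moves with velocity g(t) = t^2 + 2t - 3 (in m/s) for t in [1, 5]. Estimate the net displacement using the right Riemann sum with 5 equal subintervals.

66.56

Δt = (5 − 1)/5 = 0.8.
Right endpoints: 1.8, 2.6, 3.4, 4.2, 5.
g(1.8) = 3.84, g(2.6) = 8.96, g(3.4) = 15.36, g(4.2) = 23.04, g(5) = 32.
Sum = Δt · [g(1.8) + g(2.6) + g(3.4) + g(4.2) + g(5)].
Sum = 66.56.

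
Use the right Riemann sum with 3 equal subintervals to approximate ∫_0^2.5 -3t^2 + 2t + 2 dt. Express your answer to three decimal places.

Δt = (2.5 − 0)/3 = 5/6.
Right endpoints: 5/6, 5/3, 2.5.
f(5/6) = 19/12, f(5/3) = -3, f(2.5) = -11.75.
Sum = Δt · [f(5/6) + f(5/3) + f(2.5)].
Sum ≈ -10.972.

-10.972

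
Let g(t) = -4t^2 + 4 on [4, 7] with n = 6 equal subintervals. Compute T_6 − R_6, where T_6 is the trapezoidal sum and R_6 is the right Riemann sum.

T_6 = -360.5.
R_6 = -393.5.
T_6 − R_6 = 33.

33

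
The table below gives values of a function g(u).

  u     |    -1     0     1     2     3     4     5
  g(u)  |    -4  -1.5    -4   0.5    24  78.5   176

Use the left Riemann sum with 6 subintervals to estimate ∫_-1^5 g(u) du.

Δu = 1.
Sum = 1·[(-4) + (-1.5) + (-4) + 0.5 + 24 + 78.5] = 93.5.

93.5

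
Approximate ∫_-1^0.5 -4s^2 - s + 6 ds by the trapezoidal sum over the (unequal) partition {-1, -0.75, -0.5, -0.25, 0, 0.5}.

Subinterval widths: 0.25, 0.25, 0.25, 0.25, 0.5.
f(-1) = 3, f(-0.75) = 4.5, f(-0.5) = 5.5, f(-0.25) = 6, f(0) = 6, f(0.5) = 4.5.
On each subinterval the trapezoid contributes (Δs_i/2)·[f(s_{i-1}) + f(s_i)].
Sum = 7.75.

7.75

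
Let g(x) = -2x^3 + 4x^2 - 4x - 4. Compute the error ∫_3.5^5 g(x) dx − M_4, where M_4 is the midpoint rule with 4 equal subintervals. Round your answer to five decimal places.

Exact integral: ∫_3.5^5 g(x) dx = -159.46875.
M_4 ≈ -159.0908203.
Error ≈ -159.46875 − (-159.0908203) ≈ -0.37793.

-0.37793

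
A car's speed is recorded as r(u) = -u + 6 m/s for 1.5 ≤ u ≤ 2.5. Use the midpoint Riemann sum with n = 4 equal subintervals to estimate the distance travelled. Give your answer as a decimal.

Δu = (2.5 − 1.5)/4 = 0.25.
Midpoints: 1.625, 1.875, 2.125, 2.375.
r(1.625) = 4.375, r(1.875) = 4.125, r(2.125) = 3.875, r(2.375) = 3.625.
Sum = Δu · [r(1.625) + r(1.875) + r(2.125) + r(2.375)].
Sum = 4.

4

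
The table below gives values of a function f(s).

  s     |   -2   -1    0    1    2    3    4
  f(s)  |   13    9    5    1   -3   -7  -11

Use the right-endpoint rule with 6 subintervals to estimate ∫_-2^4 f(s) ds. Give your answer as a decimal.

Δs = 1.
Sum = 1·[9 + 5 + 1 + (-3) + (-7) + (-11)] = -6.

-6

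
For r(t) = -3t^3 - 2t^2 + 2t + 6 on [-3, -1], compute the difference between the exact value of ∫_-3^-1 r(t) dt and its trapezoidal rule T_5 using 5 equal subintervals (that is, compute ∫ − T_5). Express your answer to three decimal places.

Exact integral: ∫_-3^-1 r(t) dt ≈ 46.66667.
T_5 = 47.52.
Error ≈ 46.66667 − 47.52 ≈ -0.853.

-0.853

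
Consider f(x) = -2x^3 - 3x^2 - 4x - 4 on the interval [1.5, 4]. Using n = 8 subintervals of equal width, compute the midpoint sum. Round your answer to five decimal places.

-223.19702

Δx = (4 − 1.5)/8 = 0.3125.
Midpoints: 1.65625, 1.96875, 2.28125, 2.59375, 2.90625, 3.21875, 3.53125, 3.84375.
f(1.65625) = -457789/16384, f(1.96875) = -635119/16384, f(2.28125) = -859849/16384, f(2.59375) = -1137979/16384, f(2.90625) = -1475509/16384, f(3.21875) = -1878439/16384, f(3.53125) = -2352769/16384, f(3.84375) = -2904499/16384.
Sum = Δx · [f(1.65625) + f(1.96875) + f(2.28125) + ...].
Sum ≈ -223.19702.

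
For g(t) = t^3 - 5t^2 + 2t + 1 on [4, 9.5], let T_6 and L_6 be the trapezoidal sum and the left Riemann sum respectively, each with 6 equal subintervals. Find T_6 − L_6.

198.515625

T_6 ≈ 741.47034.
L_6 ≈ 542.95472.
T_6 − L_6 = 198.515625.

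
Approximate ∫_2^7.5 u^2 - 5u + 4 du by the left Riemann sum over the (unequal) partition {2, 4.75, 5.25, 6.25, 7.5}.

15.984375

Subinterval widths: 2.75, 0.5, 1, 1.25.
Left endpoints: 2, 4.75, 5.25, 6.25.
f(2) = -2, f(4.75) = 2.8125, f(5.25) = 5.3125, f(6.25) = 11.8125.
Sum = Σ Δu_i · f(u_i).
Sum = 15.984375.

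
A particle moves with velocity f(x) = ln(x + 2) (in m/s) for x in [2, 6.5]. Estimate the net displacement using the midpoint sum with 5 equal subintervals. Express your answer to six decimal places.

8.149830

Δx = (6.5 − 2)/5 = 0.9.
Midpoints: 2.45, 3.35, 4.25, 5.15, 6.05.
f(2.45) ≈ 1.492904, f(3.35) ≈ 1.677097, f(4.25) ≈ 1.832581, f(5.15) ≈ 1.967112, f(6.05) ≈ 2.085672.
Sum = Δx · [f(2.45) + f(3.35) + f(4.25) + f(5.15) + f(6.05)].
Sum ≈ 8.149830.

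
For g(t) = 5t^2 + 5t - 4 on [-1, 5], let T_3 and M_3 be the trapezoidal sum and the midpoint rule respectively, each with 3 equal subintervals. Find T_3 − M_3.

30

T_3 = 266.
M_3 = 236.
T_3 − M_3 = 30.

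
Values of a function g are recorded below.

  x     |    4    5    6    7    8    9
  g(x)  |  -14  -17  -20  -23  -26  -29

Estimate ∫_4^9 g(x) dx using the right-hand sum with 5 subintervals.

-115

Δx = 1.
Sum = 1·[(-17) + (-20) + (-23) + (-26) + (-29)] = -115.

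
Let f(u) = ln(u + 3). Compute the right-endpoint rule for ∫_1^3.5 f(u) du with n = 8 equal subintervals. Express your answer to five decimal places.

Δu = (3.5 − 1)/8 = 0.3125.
Right endpoints: 1.3125, 1.625, 1.9375, 2.25, 2.5625, 2.875, 3.1875, 3.5.
f(1.3125) ≈ 1.46152, f(1.625) ≈ 1.53148, f(1.9375) ≈ 1.59686, f(2.25) ≈ 1.65823, f(2.5625) ≈ 1.71605, f(2.875) ≈ 1.77071, f(3.1875) ≈ 1.82253, f(3.5) ≈ 1.87180.
Sum = Δu · [f(1.3125) + f(1.625) + f(1.9375) + ...].
Sum ≈ 4.19662.

4.19662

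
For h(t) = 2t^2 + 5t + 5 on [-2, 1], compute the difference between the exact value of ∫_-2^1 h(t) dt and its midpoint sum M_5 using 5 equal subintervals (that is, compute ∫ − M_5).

Exact integral: ∫_-2^1 h(t) dt = 13.5.
M_5 = 13.32.
Error = 13.5 − 13.32 = 0.18.

0.18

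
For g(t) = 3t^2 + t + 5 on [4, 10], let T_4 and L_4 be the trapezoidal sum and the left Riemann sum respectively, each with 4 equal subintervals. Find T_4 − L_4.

T_4 = 1014.75.
L_4 = 821.25.
T_4 − L_4 = 193.5.

193.5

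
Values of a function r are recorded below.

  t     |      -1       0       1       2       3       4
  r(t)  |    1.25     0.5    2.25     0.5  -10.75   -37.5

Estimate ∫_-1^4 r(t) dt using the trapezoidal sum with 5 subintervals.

Δt = 1.
T_5 = (1/2)·[1.25 + 2·0.5 + 2·2.25 + 2·0.5 + 2·(-10.75) + (-37.5)] = -25.625.

-25.625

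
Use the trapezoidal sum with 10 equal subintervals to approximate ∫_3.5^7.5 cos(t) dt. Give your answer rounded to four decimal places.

Δt = (7.5 − 3.5)/10 = 0.4.
f(3.5) ≈ -0.9365, f(3.9) ≈ -0.7259, f(4.3) ≈ -0.4008, f(4.7) ≈ -0.0124, f(5.1) ≈ 0.3780, f(5.5) ≈ 0.7087, f(5.9) ≈ 0.9275, f(6.3) ≈ 0.9999, f(6.7) ≈ 0.9144, f(7.1) ≈ 0.6845, f(7.5) ≈ 0.3466.
T_10 = (Δt/2)·[f(t_0) + 2f(t_1) + ... + 2f(t_{9}) + f(t_10)].
Sum ≈ 1.2716.

1.2716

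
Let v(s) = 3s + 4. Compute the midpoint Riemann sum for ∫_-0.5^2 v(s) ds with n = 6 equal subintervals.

Δs = (2 − (-0.5))/6 = 5/12.
Midpoints: -7/24, 0.125, 13/24, 23/24, 1.375, 43/24.
v(-7/24) = 3.125, v(0.125) = 4.375, v(13/24) = 5.625, v(23/24) = 6.875, v(1.375) = 8.125, v(43/24) = 9.375.
Sum = Δs · [v(-7/24) + v(0.125) + v(13/24) + ...].
Sum = 15.625.

15.625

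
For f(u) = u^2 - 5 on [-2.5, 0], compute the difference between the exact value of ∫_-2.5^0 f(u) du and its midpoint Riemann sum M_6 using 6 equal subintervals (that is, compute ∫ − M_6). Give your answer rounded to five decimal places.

0.03617

Exact integral: ∫_-2.5^0 f(u) du ≈ -7.2916667.
M_6 ≈ -7.3278356.
Error ≈ -7.2916667 − (-7.3278356) ≈ 0.03617.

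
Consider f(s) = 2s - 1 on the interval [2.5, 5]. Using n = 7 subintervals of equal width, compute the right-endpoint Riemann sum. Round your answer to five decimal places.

17.14286

Δs = (5 − 2.5)/7 = 5/14.
Right endpoints: 20/7, 45/14, 25/7, 55/14, 30/7, 65/14, 5.
f(20/7) = 33/7, f(45/14) = 38/7, f(25/7) = 43/7, f(55/14) = 48/7, f(30/7) = 53/7, f(65/14) = 58/7, f(5) = 9.
Sum = Δs · [f(20/7) + f(45/14) + f(25/7) + ...].
Sum ≈ 17.14286.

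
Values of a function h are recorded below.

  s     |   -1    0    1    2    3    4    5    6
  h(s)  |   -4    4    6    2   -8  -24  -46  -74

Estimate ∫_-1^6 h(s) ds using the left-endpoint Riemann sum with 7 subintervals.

Δs = 1.
Sum = 1·[(-4) + 4 + 6 + 2 + (-8) + (-24) + (-46)] = -70.

-70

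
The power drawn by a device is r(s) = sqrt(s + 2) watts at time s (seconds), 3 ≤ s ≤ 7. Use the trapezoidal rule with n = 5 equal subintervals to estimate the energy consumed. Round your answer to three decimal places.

10.543

Δs = (7 − 3)/5 = 0.8.
r(3) ≈ 2.236, r(3.8) ≈ 2.408, r(4.6) ≈ 2.569, r(5.4) ≈ 2.720, r(6.2) ≈ 2.864, r(7) ≈ 3.000.
T_5 = (Δs/2)·[r(s_0) + 2r(s_1) + ... + 2r(s_{4}) + r(s_5)].
Sum ≈ 10.543.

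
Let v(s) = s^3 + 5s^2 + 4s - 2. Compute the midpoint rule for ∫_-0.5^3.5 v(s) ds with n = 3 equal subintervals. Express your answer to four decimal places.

119.5370

Δs = (3.5 − (-0.5))/3 = 4/3.
Midpoints: 1/6, 1.5, 17/6.
v(1/6) = -257/216, v(1.5) = 18.625, v(17/6) = 15599/216.
Sum = Δs · [v(1/6) + v(1.5) + v(17/6)].
Sum ≈ 119.5370.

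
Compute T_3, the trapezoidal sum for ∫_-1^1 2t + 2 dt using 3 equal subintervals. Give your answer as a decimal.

4

Δt = (1 − (-1))/3 = 2/3.
f(-1) = 0, f(-1/3) = 4/3, f(1/3) = 8/3, f(1) = 4.
T_3 = (Δt/2)·[f(t_0) + 2f(t_1) + 2f(t_2) + f(t_3)].
Sum = 4.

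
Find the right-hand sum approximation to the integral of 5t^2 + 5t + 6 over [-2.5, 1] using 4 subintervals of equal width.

33.98828125

Δt = (1 − (-2.5))/4 = 0.875.
Right endpoints: -1.625, -0.75, 0.125, 1.
f(-1.625) = 11.078125, f(-0.75) = 5.0625, f(0.125) = 6.703125, f(1) = 16.
Sum = Δt · [f(-1.625) + f(-0.75) + f(0.125) + f(1)].
Sum = 33.98828125.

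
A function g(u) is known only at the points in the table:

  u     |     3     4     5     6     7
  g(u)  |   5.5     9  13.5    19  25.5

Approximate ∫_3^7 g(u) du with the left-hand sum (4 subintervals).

47

Δu = 1.
Sum = 1·[5.5 + 9 + 13.5 + 19] = 47.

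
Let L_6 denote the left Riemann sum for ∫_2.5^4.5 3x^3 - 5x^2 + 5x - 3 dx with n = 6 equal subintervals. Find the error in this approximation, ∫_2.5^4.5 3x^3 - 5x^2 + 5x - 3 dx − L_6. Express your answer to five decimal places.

Exact integral: ∫_2.5^4.5 f(x) dx ≈ 181.4166667.
L_6 ≈ 154.6481481.
Error ≈ 181.4166667 − 154.6481481 ≈ 26.76852.

26.76852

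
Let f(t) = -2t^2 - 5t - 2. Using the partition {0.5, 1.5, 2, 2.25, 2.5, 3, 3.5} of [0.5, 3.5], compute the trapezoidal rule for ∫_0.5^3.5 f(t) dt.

Subinterval widths: 1, 0.5, 0.25, 0.25, 0.5, 0.5.
f(0.5) = -5, f(1.5) = -14, f(2) = -20, f(2.25) = -23.375, f(2.5) = -27, f(3) = -35, f(3.5) = -44.
On each subinterval the trapezoid contributes (Δt_i/2)·[f(t_{i-1}) + f(t_i)].
Sum = -64.96875.

-64.96875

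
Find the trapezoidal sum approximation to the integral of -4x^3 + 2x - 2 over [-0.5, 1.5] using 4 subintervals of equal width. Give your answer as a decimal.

Δx = (1.5 − (-0.5))/4 = 0.5.
f(-0.5) = -2.5, f(0) = -2, f(0.5) = -1.5, f(1) = -4, f(1.5) = -12.5.
T_4 = (Δx/2)·[f(x_0) + 2f(x_1) + 2f(x_2) + 2f(x_3) + f(x_4)].
Sum = -7.5.

-7.5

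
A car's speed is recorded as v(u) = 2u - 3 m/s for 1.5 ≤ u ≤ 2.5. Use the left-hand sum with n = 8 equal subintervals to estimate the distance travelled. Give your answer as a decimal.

Δu = (2.5 − 1.5)/8 = 0.125.
Left endpoints: 1.5, 1.625, 1.75, 1.875, 2, 2.125, 2.25, 2.375.
v(1.5) = 0, v(1.625) = 0.25, v(1.75) = 0.5, v(1.875) = 0.75, v(2) = 1, v(2.125) = 1.25, v(2.25) = 1.5, v(2.375) = 1.75.
Sum = Δu · [v(1.5) + v(1.625) + v(1.75) + ...].
Sum = 0.875.

0.875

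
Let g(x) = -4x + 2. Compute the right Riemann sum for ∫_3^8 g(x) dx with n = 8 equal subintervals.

-106.25

Δx = (8 − 3)/8 = 0.625.
Right endpoints: 3.625, 4.25, 4.875, 5.5, 6.125, 6.75, 7.375, 8.
g(3.625) = -12.5, g(4.25) = -15, g(4.875) = -17.5, g(5.5) = -20, g(6.125) = -22.5, g(6.75) = -25, g(7.375) = -27.5, g(8) = -30.
Sum = Δx · [g(3.625) + g(4.25) + g(4.875) + ...].
Sum = -106.25.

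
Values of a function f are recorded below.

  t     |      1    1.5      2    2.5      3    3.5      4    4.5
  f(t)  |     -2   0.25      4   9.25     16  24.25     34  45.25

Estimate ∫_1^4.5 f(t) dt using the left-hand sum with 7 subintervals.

42.875

Δt = 0.5.
Sum = 0.5·[(-2) + 0.25 + 4 + 9.25 + 16 + 24.25 + 34] = 42.875.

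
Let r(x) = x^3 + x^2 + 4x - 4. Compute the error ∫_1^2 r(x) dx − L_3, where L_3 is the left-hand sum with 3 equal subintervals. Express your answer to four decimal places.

Exact integral: ∫_1^2 r(x) dx ≈ 8.083333.
L_3 ≈ 5.851852.
Error ≈ 8.083333 − 5.851852 ≈ 2.2315.

2.2315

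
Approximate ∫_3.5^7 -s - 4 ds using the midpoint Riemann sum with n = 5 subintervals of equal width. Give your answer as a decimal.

-32.375

Δs = (7 − 3.5)/5 = 0.7.
Midpoints: 3.85, 4.55, 5.25, 5.95, 6.65.
f(3.85) = -7.85, f(4.55) = -8.55, f(5.25) = -9.25, f(5.95) = -9.95, f(6.65) = -10.65.
Sum = Δs · [f(3.85) + f(4.55) + f(5.25) + f(5.95) + f(6.65)].
Sum = -32.375.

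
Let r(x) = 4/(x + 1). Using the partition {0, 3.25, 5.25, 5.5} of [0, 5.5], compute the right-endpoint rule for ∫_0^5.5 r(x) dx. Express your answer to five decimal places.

Subinterval widths: 3.25, 2, 0.25.
Right endpoints: 3.25, 5.25, 5.5.
r(3.25) = 16/17, r(5.25) = 0.64, r(5.5) = 8/13.
Sum = Σ Δx_i · r(x_i).
Sum ≈ 4.49267.

4.49267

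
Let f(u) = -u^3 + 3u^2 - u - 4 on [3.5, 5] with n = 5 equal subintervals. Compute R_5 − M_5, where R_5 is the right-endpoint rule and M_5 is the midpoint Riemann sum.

R_5 = -56.01.
M_5 = -48.8746875.
R_5 − M_5 = -7.1353125.

-7.1353125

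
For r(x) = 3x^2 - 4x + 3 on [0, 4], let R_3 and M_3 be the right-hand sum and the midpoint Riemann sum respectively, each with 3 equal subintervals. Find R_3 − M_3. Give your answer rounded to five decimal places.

26.66667

R_3 ≈ 68.8888889.
M_3 ≈ 42.2222222.
R_3 − M_3 ≈ 26.66667.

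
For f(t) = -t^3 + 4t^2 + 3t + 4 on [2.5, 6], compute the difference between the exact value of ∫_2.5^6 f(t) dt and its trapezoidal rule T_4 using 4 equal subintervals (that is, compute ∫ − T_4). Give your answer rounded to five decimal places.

Exact integral: ∫_2.5^6 f(t) dt ≈ 11.5572917.
T_4 ≈ 7.6494141.
Error ≈ 11.5572917 − 7.6494141 ≈ 3.90788.

3.90788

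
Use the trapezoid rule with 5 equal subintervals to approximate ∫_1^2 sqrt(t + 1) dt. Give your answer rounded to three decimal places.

Δt = (2 − 1)/5 = 0.2.
f(1) ≈ 1.414, f(1.2) ≈ 1.483, f(1.4) ≈ 1.549, f(1.6) ≈ 1.612, f(1.8) ≈ 1.673, f(2) ≈ 1.732.
T_5 = (Δt/2)·[f(t_0) + 2f(t_1) + ... + 2f(t_{4}) + f(t_5)].
Sum ≈ 1.578.

1.578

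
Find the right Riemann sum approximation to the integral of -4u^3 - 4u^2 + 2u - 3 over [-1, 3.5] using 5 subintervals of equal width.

Δu = (3.5 − (-1))/5 = 0.9.
Right endpoints: -0.1, 0.8, 1.7, 2.6, 3.5.
f(-0.1) = -3.236, f(0.8) = -6.008, f(1.7) = -30.812, f(2.6) = -95.144, f(3.5) = -216.5.
Sum = Δu · [f(-0.1) + f(0.8) + f(1.7) + f(2.6) + f(3.5)].
Sum = -316.53.

-316.53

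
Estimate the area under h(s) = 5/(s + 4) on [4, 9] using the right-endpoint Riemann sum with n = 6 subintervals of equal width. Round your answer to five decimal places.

2.33018

Δs = (9 − 4)/6 = 5/6.
Right endpoints: 29/6, 17/3, 6.5, 22/3, 49/6, 9.
h(29/6) = 30/53, h(17/3) = 15/29, h(6.5) = 10/21, h(22/3) = 15/34, h(49/6) = 30/73, h(9) = 5/13.
Sum = Δs · [h(29/6) + h(17/3) + h(6.5) + ...].
Sum ≈ 2.33018.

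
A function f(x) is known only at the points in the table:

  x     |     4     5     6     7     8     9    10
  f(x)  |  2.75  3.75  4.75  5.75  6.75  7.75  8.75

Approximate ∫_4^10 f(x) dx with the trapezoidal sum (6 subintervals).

Δx = 1.
T_6 = (1/2)·[2.75 + 2·3.75 + 2·4.75 + 2·5.75 + 2·6.75 + 2·7.75 + 8.75] = 34.5.

34.5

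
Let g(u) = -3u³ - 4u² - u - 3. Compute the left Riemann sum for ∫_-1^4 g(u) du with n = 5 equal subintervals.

Δu = (4 − (-1))/5 = 1.
Left endpoints: -1, 0, 1, 2, 3.
g(-1) = -3, g(0) = -3, g(1) = -11, g(2) = -45, g(3) = -123.
Sum = Δu · [g(-1) + g(0) + g(1) + g(2) + g(3)].
Sum = -185.

-185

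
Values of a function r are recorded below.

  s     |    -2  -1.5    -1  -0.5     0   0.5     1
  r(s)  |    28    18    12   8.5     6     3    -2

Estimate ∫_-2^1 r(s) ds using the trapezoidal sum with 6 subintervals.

30.25

Δs = 0.5.
T_6 = (0.5/2)·[28 + 2·18 + 2·12 + 2·8.5 + 2·6 + 2·3 + (-2)] = 30.25.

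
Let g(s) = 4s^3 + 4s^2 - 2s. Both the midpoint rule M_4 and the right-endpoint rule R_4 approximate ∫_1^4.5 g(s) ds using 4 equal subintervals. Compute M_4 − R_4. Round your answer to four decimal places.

M_4 ≈ 501.716797.
R_4 = 714.84765625.
M_4 − R_4 ≈ -213.1309.

-213.1309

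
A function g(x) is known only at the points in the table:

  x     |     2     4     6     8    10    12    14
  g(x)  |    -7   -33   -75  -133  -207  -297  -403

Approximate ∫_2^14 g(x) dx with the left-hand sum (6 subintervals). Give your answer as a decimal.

-1504

Δx = 2.
Sum = 2·[(-7) + (-33) + (-75) + (-133) + (-207) + (-297)] = -1504.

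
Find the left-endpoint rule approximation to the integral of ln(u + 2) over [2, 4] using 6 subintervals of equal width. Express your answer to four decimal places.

Δu = (4 − 2)/6 = 1/3.
Left endpoints: 2, 7/3, 8/3, 3, 10/3, 11/3.
f(2) ≈ 1.3863, f(7/3) ≈ 1.4663, f(8/3) ≈ 1.5404, f(3) ≈ 1.6094, f(10/3) ≈ 1.6740, f(11/3) ≈ 1.7346.
Sum = Δu · [f(2) + f(7/3) + f(8/3) + ...].
Sum ≈ 3.1370.

3.1370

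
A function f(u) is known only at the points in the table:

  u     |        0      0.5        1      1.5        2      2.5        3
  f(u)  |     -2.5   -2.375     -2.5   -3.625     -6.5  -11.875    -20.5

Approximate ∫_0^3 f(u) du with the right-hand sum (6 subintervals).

-23.6875

Δu = 0.5.
Sum = 0.5·[(-2.375) + (-2.5) + (-3.625) + (-6.5) + (-11.875) + (-20.5)] = -23.6875.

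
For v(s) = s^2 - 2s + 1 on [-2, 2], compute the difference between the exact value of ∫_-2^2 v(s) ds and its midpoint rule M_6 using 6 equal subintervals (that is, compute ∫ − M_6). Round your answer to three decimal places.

0.148

Exact integral: ∫_-2^2 v(s) ds ≈ 9.33333.
M_6 ≈ 9.18519.
Error ≈ 9.33333 − 9.18519 ≈ 0.148.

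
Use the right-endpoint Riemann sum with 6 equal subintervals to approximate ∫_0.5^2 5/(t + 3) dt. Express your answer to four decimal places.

Δt = (2 − 0.5)/6 = 0.25.
Right endpoints: 0.75, 1, 1.25, 1.5, 1.75, 2.
f(0.75) = 4/3, f(1) = 1.25, f(1.25) = 20/17, f(1.5) = 10/9, f(1.75) = 20/19, f(2) = 1.
Sum = Δt · [f(0.75) + f(1) + f(1.25) + ...].
Sum ≈ 1.7309.

1.7309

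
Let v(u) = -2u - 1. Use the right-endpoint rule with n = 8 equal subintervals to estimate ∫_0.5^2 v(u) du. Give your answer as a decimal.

Δu = (2 − 0.5)/8 = 0.1875.
Right endpoints: 0.6875, 0.875, 1.0625, 1.25, 1.4375, 1.625, 1.8125, 2.
v(0.6875) = -2.375, v(0.875) = -2.75, v(1.0625) = -3.125, v(1.25) = -3.5, v(1.4375) = -3.875, v(1.625) = -4.25, v(1.8125) = -4.625, v(2) = -5.
Sum = Δu · [v(0.6875) + v(0.875) + v(1.0625) + ...].
Sum = -5.53125.

-5.53125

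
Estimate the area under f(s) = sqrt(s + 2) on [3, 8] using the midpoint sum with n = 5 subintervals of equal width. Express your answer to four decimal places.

Δs = (8 − 3)/5 = 1.
Midpoints: 3.5, 4.5, 5.5, 6.5, 7.5.
f(3.5) ≈ 2.3452, f(4.5) ≈ 2.5495, f(5.5) ≈ 2.7386, f(6.5) ≈ 2.9155, f(7.5) ≈ 3.0822.
Sum = Δs · [f(3.5) + f(4.5) + f(5.5) + f(6.5) + f(7.5)].
Sum ≈ 13.6310.

13.6310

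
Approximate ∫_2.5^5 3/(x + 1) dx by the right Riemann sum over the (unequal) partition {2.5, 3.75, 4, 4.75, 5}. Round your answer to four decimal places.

1.4558

Subinterval widths: 1.25, 0.25, 0.75, 0.25.
Right endpoints: 3.75, 4, 4.75, 5.
f(3.75) = 12/19, f(4) = 0.6, f(4.75) = 12/23, f(5) = 0.5.
Sum = Σ Δx_i · f(x_i).
Sum ≈ 1.4558.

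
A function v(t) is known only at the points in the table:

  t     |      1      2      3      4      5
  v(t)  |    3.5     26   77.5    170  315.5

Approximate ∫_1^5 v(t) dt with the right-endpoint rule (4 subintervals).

589

Δt = 1.
Sum = 1·[26 + 77.5 + 170 + 315.5] = 589.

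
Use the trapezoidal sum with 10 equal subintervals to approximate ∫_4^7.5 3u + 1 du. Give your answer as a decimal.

63.875

Δu = (7.5 − 4)/10 = 0.35.
f(4) = 13, f(4.35) = 14.05, f(4.7) = 15.1, f(5.05) = 16.15, f(5.4) = 17.2, f(5.75) = 18.25, f(6.1) = 19.3, f(6.45) = 20.35, f(6.8) = 21.4, f(7.15) = 22.45, f(7.5) = 23.5.
T_10 = (Δu/2)·[f(u_0) + 2f(u_1) + ... + 2f(u_{9}) + f(u_10)].
Sum = 63.875.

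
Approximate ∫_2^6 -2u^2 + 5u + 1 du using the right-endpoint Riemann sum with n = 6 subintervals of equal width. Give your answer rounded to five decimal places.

-69.92593

Δu = (6 − 2)/6 = 2/3.
Right endpoints: 8/3, 10/3, 4, 14/3, 16/3, 6.
f(8/3) = 1/9, f(10/3) = -41/9, f(4) = -11, f(14/3) = -173/9, f(16/3) = -263/9, f(6) = -41.
Sum = Δu · [f(8/3) + f(10/3) + f(4) + ...].
Sum ≈ -69.92593.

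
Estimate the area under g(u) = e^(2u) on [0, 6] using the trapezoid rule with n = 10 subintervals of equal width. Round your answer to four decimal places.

Δu = (6 − 0)/10 = 0.6.
g(0) ≈ 1.0000, g(0.6) ≈ 3.3201, g(1.2) ≈ 11.0232, g(1.8) ≈ 36.5982, g(2.4) ≈ 121.5104, g(3) ≈ 403.4288, g(3.6) ≈ 1339.4308, g(4.2) ≈ 4447.0667, g(4.8) ≈ 14764.7816, g(5.4) ≈ 49020.8011, g(6) ≈ 162754.7914.
T_10 = (Δu/2)·[g(u_0) + 2g(u_1) + ... + 2g(u_{9}) + g(u_10)].
Sum ≈ 90915.5140.

90915.5140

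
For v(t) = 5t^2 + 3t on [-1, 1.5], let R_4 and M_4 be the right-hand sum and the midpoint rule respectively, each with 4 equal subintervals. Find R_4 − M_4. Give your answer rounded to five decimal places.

R_4 = 14.27734375.
M_4 ≈ 8.7597656.
R_4 − M_4 ≈ 5.51758.

5.51758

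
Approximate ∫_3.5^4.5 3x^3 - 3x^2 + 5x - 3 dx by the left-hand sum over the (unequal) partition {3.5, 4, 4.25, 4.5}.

Subinterval widths: 0.5, 0.25, 0.25.
Left endpoints: 3.5, 4, 4.25.
f(3.5) = 106.375, f(4) = 161, f(4.25) = 194.359375.
Sum = Σ Δx_i · f(x_i).
Sum = 142.02734375.

142.02734375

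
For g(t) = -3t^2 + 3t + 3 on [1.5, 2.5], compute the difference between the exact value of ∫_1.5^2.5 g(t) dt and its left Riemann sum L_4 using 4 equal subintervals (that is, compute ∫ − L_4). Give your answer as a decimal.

Exact integral: ∫_1.5^2.5 g(t) dt = -3.25.
L_4 = -2.15625.
Error = -3.25 − (-2.15625) = -1.09375.

-1.09375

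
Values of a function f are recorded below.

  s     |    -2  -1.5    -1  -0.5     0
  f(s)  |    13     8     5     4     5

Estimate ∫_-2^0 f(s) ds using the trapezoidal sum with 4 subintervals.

Δs = 0.5.
T_4 = (0.5/2)·[13 + 2·8 + 2·5 + 2·4 + 5] = 13.

13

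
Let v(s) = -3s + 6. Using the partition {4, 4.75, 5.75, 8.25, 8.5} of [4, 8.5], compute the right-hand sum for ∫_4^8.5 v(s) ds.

Subinterval widths: 0.75, 1, 2.5, 0.25.
Right endpoints: 4.75, 5.75, 8.25, 8.5.
v(4.75) = -8.25, v(5.75) = -11.25, v(8.25) = -18.75, v(8.5) = -19.5.
Sum = Σ Δs_i · v(s_i).
Sum = -69.1875.

-69.1875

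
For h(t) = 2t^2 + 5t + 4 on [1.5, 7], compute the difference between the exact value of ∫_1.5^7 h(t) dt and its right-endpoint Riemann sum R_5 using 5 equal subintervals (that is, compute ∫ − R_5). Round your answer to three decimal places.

Exact integral: ∫_1.5^7 h(t) dt ≈ 365.29167.
R_5 = 434.06.
Error ≈ 365.29167 − 434.06 ≈ -68.768.

-68.768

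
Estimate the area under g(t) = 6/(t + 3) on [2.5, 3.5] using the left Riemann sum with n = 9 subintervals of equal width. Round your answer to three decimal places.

1.012

Δt = (3.5 − 2.5)/9 = 1/9.
Left endpoints: 2.5, 47/18, 49/18, 17/6, 53/18, 55/18, 19/6, 59/18, 61/18.
g(2.5) = 12/11, g(47/18) = 108/101, g(49/18) = 108/103, g(17/6) = 36/35, g(53/18) = 108/107, g(55/18) = 108/109, g(19/6) = 36/37, g(59/18) = 108/113, g(61/18) = 108/115.
Sum = Δt · [g(2.5) + g(47/18) + g(49/18) + ...].
Sum ≈ 1.012.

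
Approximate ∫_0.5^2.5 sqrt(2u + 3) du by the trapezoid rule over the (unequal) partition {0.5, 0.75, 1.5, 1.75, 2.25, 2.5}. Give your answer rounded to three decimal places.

Subinterval widths: 0.25, 0.75, 0.25, 0.5, 0.25.
f(0.5) ≈ 2.000, f(0.75) ≈ 2.121, f(1.5) ≈ 2.449, f(1.75) ≈ 2.550, f(2.25) ≈ 2.739, f(2.5) ≈ 2.828.
On each subinterval the trapezoid contributes (Δu_i/2)·[f(u_{i-1}) + f(u_i)].
Sum ≈ 4.872.

4.872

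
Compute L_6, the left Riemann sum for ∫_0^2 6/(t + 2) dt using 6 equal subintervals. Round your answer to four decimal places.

Δt = (2 − 0)/6 = 1/3.
Left endpoints: 0, 1/3, 2/3, 1, 4/3, 5/3.
f(0) = 3, f(1/3) = 18/7, f(2/3) = 2.25, f(1) = 2, f(4/3) = 1.8, f(5/3) = 18/11.
Sum = Δt · [f(0) + f(1/3) + f(2/3) + ...].
Sum ≈ 4.4193.

4.4193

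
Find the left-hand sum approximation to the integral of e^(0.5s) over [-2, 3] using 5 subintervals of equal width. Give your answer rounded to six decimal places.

6.341413

Δs = (3 − (-2))/5 = 1.
Left endpoints: -2, -1, 0, 1, 2.
f(-2) ≈ 0.367879, f(-1) ≈ 0.606531, f(0) ≈ 1.000000, f(1) ≈ 1.648721, f(2) ≈ 2.718282.
Sum = Δs · [f(-2) + f(-1) + f(0) + f(1) + f(2)].
Sum ≈ 6.341413.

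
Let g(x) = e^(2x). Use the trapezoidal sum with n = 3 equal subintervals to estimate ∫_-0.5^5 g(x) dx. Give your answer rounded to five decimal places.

Δx = (5 − (-0.5))/3 = 11/6.
g(-0.5) ≈ 0.36788, g(4/3) ≈ 14.39192, g(19/6) ≈ 563.03024, g(5) ≈ 22026.46579.
T_3 = (Δx/2)·[g(x_0) + 2g(x_1) + 2g(x_2) + g(x_3)].
Sum ≈ 21249.87148.

21249.87148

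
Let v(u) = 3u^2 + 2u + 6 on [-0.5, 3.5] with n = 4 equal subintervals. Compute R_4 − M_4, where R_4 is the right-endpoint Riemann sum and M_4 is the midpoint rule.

R_4 = 103.
M_4 = 78.
R_4 − M_4 = 25.

25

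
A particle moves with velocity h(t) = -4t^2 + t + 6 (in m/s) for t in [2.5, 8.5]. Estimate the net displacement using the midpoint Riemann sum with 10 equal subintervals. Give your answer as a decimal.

Δt = (8.5 − 2.5)/10 = 0.6.
Midpoints: 2.8, 3.4, 4, 4.6, 5.2, 5.8, 6.4, 7, 7.6, 8.2.
h(2.8) = -22.56, h(3.4) = -36.84, h(4) = -54, h(4.6) = -74.04, h(5.2) = -96.96, h(5.8) = -122.76, h(6.4) = -151.44, h(7) = -183, h(7.6) = -217.44, h(8.2) = -254.76.
Sum = Δt · [h(2.8) + h(3.4) + h(4) + ...].
Sum = -728.28.

-728.28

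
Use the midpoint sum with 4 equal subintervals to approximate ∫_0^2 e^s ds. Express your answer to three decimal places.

Δs = (2 − 0)/4 = 0.5.
Midpoints: 0.25, 0.75, 1.25, 1.75.
f(0.25) ≈ 1.284, f(0.75) ≈ 2.117, f(1.25) ≈ 3.490, f(1.75) ≈ 5.755.
Sum = Δs · [f(0.25) + f(0.75) + f(1.25) + f(1.75)].
Sum ≈ 6.323.

6.323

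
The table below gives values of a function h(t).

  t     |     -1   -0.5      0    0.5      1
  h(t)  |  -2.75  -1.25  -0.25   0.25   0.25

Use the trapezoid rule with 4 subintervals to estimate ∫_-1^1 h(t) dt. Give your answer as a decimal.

-1.25

Δt = 0.5.
T_4 = (0.5/2)·[(-2.75) + 2·(-1.25) + 2·(-0.25) + 2·0.25 + 0.25] = -1.25.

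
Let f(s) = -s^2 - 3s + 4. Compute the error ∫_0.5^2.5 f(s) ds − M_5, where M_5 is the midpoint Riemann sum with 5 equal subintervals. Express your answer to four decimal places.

Exact integral: ∫_0.5^2.5 f(s) ds ≈ -6.166667.
M_5 = -6.14.
Error ≈ -6.166667 − (-6.14) ≈ -0.0267.

-0.0267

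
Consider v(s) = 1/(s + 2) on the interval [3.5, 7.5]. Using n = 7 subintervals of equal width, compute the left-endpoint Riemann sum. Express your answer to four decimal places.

0.5690

Δs = (7.5 − 3.5)/7 = 4/7.
Left endpoints: 3.5, 57/14, 65/14, 73/14, 81/14, 89/14, 97/14.
v(3.5) = 2/11, v(57/14) = 14/85, v(65/14) = 14/93, v(73/14) = 14/101, v(81/14) = 14/109, v(89/14) = 14/117, v(97/14) = 0.112.
Sum = Δs · [v(3.5) + v(57/14) + v(65/14) + ...].
Sum ≈ 0.5690.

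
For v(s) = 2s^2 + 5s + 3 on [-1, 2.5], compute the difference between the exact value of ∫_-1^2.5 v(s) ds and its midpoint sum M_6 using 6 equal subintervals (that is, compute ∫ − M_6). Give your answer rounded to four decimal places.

0.1985

Exact integral: ∫_-1^2.5 v(s) ds ≈ 34.708333.
M_6 ≈ 34.509838.
Error ≈ 34.708333 − 34.509838 ≈ 0.1985.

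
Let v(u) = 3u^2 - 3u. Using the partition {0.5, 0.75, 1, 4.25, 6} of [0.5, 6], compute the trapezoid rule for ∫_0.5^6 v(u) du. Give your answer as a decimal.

Subinterval widths: 0.25, 0.25, 3.25, 1.75.
v(0.5) = -0.75, v(0.75) = -0.5625, v(1) = 0, v(4.25) = 41.4375, v(6) = 90.
On each subinterval the trapezoid contributes (Δu_i/2)·[v(u_{i-1}) + v(u_i)].
Sum = 182.109375.

182.109375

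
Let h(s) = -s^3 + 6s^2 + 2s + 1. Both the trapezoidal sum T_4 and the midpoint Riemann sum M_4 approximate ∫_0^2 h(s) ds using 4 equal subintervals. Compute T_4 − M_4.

T_4 = 18.25.
M_4 = 17.875.
T_4 − M_4 = 0.375.

0.375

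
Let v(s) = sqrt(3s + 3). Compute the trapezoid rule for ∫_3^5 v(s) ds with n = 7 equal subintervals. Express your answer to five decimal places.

Δs = (5 − 3)/7 = 2/7.
v(3) ≈ 3.46410, v(23/7) ≈ 3.58569, v(25/7) ≈ 3.70328, v(27/7) ≈ 3.81725, v(29/7) ≈ 3.92792, v(31/7) ≈ 4.03556, v(33/7) ≈ 4.14039, v(5) ≈ 4.24264.
T_7 = (Δs/2)·[v(s_0) + 2v(s_1) + ... + 2v(s_{6}) + v(s_7)].
Sum ≈ 7.73242.

7.73242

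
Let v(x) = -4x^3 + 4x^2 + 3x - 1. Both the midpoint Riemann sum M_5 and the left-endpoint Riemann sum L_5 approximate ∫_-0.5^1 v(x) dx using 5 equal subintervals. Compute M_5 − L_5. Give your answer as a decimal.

0.41625

M_5 = 0.17625.
L_5 = -0.24.
M_5 − L_5 = 0.41625.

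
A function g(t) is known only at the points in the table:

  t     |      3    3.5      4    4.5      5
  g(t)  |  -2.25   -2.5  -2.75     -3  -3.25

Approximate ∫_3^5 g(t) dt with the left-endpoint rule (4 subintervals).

-5.25

Δt = 0.5.
Sum = 0.5·[(-2.25) + (-2.5) + (-2.75) + (-3)] = -5.25.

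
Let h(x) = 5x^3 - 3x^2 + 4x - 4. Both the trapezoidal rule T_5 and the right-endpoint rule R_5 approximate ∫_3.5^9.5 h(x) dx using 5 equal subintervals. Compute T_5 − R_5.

-2317.5

T_5 = 9447.33.
R_5 = 11764.83.
T_5 − R_5 = -2317.5.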